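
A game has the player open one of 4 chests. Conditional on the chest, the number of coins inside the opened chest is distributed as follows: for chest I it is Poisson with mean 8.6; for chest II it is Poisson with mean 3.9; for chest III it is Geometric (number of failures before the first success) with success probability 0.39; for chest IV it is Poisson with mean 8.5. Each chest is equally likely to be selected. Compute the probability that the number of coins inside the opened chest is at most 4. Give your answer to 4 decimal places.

0.4271

Conditional on each chest, P(X ≤ 4): I: 0.070054; II: 0.648365; III: 0.91554; IV: 0.074364.
By total probability, P(X ≤ 4) = 0.25·0.070054 + 0.25·0.648365 + 0.25·0.91554 + 0.25·0.074364 = 0.427081.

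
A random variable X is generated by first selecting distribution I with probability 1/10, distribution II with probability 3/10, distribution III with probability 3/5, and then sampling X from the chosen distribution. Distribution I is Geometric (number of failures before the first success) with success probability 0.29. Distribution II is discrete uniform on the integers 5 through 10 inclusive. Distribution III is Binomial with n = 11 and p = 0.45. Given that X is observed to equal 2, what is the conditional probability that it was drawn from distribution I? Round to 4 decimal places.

0.3220

Likelihoods P(X=2 | ·): I: 0.146189; II: 0; III: 0.0512923.
Posterior ∝ prior × likelihood. Numerator for I: 0.1·0.146189 = 0.0146189.
Normalizing constant: 0.1·0.146189 + 0.3·0 + 0.6·0.0512923 = 0.0453943.
P(I | observation) = 0.0146189 / 0.0453943 = 0.322043.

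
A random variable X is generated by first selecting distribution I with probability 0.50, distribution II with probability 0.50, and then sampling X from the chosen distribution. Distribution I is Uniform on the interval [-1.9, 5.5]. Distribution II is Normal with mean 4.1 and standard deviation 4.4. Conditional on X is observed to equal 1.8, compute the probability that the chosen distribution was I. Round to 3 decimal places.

0.631

Likelihoods f(1.8 | ·): I: 0.135135; II: 0.0790903.
Posterior ∝ prior × likelihood. Numerator for I: 0.5·0.135135 = 0.0675676.
Normalizing constant: 0.5·0.135135 + 0.5·0.0790903 = 0.107113.
P(I | observation) = 0.0675676 / 0.107113 = 0.630808.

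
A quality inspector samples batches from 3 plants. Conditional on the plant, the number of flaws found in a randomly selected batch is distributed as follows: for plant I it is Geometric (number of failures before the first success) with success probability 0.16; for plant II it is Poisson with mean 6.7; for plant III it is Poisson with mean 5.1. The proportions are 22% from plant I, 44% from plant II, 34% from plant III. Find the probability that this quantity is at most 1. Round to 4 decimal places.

Conditional on each plant, P(X ≤ 1): I: 0.2944; II: 0.00947802; III: 0.0371902.
By total probability, P(X ≤ 1) = 0.22·0.2944 + 0.44·0.00947802 + 0.34·0.0371902 = 0.081583.

0.0816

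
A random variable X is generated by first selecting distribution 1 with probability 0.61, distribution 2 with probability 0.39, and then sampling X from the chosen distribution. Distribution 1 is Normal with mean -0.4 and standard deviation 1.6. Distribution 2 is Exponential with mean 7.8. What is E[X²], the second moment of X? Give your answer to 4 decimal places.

49.1144

For each component E[X²] = Var + (mean)², giving 1: 2.72; 2: 121.68.
Overall E[X²] = 0.61·2.72 + 0.39·121.68 = 49.1144.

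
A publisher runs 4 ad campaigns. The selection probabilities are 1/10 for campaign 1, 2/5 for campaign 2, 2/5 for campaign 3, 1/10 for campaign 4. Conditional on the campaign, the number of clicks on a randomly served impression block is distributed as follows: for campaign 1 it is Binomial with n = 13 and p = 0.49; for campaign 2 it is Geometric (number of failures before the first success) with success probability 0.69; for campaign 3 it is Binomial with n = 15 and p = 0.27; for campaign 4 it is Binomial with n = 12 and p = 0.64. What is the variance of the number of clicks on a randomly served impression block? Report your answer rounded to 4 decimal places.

Per component, 1: μ=6.37, E[X²]=43.8256; 2: μ=0.449275, E[X²]=0.852972; 3: μ=4.05, E[X²]=19.359; 4: μ=7.68, E[X²]=61.7472.
E[X] = 0.1·6.37 + 0.4·0.449275 + 0.4·4.05 + 0.1·7.68 = 3.20471.
E[X²] = 0.1·43.8256 + 0.4·0.852972 + 0.4·19.359 + 0.1·61.7472 = 18.6421.
Var(X) = E[X²] − (E[X])² = 18.6421 − 10.2702 = 8.3719.

8.3719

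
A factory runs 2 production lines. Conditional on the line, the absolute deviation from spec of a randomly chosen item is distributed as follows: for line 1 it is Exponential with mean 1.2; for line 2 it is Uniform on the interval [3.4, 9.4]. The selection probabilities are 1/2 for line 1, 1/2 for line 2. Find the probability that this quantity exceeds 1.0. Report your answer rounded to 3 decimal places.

0.717

Conditional on each line, P(X > 1.0): 1: 0.434598; 2: 1.
By total probability, P(X > 1.0) = 0.5·0.434598 + 0.5·1 = 0.717299.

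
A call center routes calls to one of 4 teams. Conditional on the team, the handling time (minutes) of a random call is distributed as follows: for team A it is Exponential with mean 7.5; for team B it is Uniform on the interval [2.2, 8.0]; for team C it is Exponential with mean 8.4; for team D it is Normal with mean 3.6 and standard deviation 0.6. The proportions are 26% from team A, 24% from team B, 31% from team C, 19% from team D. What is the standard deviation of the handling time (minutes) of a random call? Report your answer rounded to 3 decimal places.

Per component, A: μ=7.5, E[X²]=112.5; B: μ=5.1, E[X²]=28.8133; C: μ=8.4, E[X²]=141.12; D: μ=3.6, E[X²]=13.32.
E[X] = 0.26·7.5 + 0.24·5.1 + 0.31·8.4 + 0.19·3.6 = 6.462.
E[X²] = 0.26·112.5 + 0.24·28.8133 + 0.31·141.12 + 0.19·13.32 = 82.4432.
Var(X) = E[X²] − (E[X])² = 82.4432 − 41.7574 = 40.6858.
SD(X) = √40.6858 = 6.37854.

6.379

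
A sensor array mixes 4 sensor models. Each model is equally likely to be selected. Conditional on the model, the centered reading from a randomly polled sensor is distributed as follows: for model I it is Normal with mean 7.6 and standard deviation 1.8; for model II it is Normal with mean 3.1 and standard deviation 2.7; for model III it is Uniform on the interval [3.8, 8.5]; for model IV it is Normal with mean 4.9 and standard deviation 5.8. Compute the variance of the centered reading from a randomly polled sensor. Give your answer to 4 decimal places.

Per component, I: μ=7.6, E[X²]=61; II: μ=3.1, E[X²]=16.9; III: μ=6.15, E[X²]=39.6633; IV: μ=4.9, E[X²]=57.65.
E[X] = 0.25·7.6 + 0.25·3.1 + 0.25·6.15 + 0.25·4.9 = 5.4375.
E[X²] = 0.25·61 + 0.25·16.9 + 0.25·39.6633 + 0.25·57.65 = 43.8033.
Var(X) = E[X²] − (E[X])² = 43.8033 − 29.5664 = 14.2369.

14.2369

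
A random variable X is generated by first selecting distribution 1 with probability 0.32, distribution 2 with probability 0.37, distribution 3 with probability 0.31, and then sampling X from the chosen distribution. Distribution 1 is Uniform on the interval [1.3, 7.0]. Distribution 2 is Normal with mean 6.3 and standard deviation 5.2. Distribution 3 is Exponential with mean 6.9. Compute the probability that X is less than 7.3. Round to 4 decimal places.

0.7356

Conditional on each component, P(X < 7.3): 1: 1; 2: 0.576249; 3: 0.652841.
By total probability, P(X < 7.3) = 0.32·1 + 0.37·0.576249 + 0.31·0.652841 = 0.735593.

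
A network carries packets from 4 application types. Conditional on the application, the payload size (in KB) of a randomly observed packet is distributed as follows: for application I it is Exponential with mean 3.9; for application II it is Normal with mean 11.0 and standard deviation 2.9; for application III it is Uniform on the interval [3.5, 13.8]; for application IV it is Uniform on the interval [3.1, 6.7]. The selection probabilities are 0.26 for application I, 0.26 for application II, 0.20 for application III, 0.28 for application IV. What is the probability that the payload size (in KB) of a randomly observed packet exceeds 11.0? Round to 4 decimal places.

0.1999

Conditional on each application, P(X > 11.0): I: 0.0595754; II: 0.5; III: 0.271845; IV: 0.
By total probability, P(X > 11.0) = 0.26·0.0595754 + 0.26·0.5 + 0.2·0.271845 + 0.28·0 = 0.199859.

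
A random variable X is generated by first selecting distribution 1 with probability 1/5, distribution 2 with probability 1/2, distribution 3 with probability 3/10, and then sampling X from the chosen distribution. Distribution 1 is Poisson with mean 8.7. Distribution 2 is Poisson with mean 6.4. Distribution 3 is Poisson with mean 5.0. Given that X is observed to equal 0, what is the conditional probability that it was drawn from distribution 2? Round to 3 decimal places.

Likelihoods P(X=0 | ·): 1: 0.000166586; 2: 0.00166156; 3: 0.00673795.
Posterior ∝ prior × likelihood. Numerator for 2: 0.5·0.00166156 = 0.000830779.
Normalizing constant: 0.2·0.000166586 + 0.5·0.00166156 + 0.3·0.00673795 = 0.00288548.
P(2 | observation) = 0.000830779 / 0.00288548 = 0.287917.

0.288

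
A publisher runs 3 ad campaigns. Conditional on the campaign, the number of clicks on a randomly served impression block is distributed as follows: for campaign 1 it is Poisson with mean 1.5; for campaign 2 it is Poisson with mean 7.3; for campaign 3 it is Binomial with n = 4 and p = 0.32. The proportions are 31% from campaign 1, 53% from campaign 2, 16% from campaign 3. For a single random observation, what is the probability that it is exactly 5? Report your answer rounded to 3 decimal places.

Conditional on each campaign, P(X = 5): 1: 0.01412; 2: 0.116703; 3: 0.
By total probability, P(X = 5) = 0.31·0.01412 + 0.53·0.116703 + 0.16·0 = 0.06623.

0.066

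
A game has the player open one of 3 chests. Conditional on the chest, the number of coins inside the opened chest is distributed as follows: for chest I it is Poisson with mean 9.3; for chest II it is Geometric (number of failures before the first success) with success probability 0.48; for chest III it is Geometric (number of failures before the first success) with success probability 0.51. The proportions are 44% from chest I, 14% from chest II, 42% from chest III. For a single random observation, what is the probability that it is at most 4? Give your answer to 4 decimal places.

0.5629

Conditional on each chest, P(X ≤ 4): I: 0.0456475; II: 0.96198; III: 0.971752.
By total probability, P(X ≤ 4) = 0.44·0.0456475 + 0.14·0.96198 + 0.42·0.971752 = 0.562898.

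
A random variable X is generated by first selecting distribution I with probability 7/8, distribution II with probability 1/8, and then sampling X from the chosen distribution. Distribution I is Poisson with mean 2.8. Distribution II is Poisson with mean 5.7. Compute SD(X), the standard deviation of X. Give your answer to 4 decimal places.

2.0205

Per component, I: μ=2.8, E[X²]=10.64; II: μ=5.7, E[X²]=38.19.
E[X] = 0.875·2.8 + 0.125·5.7 = 3.1625.
E[X²] = 0.875·10.64 + 0.125·38.19 = 14.0837.
Var(X) = E[X²] − (E[X])² = 14.0837 − 10.0014 = 4.08234.
SD(X) = √4.08234 = 2.02048.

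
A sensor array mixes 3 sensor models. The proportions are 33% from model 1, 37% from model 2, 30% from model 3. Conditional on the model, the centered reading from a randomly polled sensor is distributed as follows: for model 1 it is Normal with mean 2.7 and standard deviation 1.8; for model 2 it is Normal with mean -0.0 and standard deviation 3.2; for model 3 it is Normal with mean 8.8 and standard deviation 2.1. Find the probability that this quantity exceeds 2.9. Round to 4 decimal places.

Conditional on each model, P(X > 2.9): 1: 0.455764; 2: 0.182402; 3: 0.997519.
By total probability, P(X > 2.9) = 0.33·0.455764 + 0.37·0.182402 + 0.3·0.997519 = 0.517147.

0.5171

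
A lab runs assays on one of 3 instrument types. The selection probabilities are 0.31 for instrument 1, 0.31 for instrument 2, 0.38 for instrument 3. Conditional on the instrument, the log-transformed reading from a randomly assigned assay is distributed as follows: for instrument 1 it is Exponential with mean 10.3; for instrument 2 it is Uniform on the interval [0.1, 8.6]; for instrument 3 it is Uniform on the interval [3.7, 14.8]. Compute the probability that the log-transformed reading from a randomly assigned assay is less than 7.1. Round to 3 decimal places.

Conditional on each instrument, P(X < 7.1): 1: 0.498083; 2: 0.823529; 3: 0.306306.
By total probability, P(X < 7.1) = 0.31·0.498083 + 0.31·0.823529 + 0.38·0.306306 = 0.526096.

0.526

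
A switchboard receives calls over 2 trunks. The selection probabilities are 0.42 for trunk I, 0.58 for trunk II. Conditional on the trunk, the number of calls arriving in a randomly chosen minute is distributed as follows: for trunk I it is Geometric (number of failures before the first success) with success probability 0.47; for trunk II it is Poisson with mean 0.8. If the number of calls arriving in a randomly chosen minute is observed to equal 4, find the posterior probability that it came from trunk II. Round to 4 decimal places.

Likelihoods P(X=4 | ·): I: 0.0370853; II: 0.00766855.
Posterior ∝ prior × likelihood. Numerator for II: 0.58·0.00766855 = 0.00444776.
Normalizing constant: 0.42·0.0370853 + 0.58·0.00766855 = 0.0200236.
P(II | observation) = 0.00444776 / 0.0200236 = 0.222126.

0.2221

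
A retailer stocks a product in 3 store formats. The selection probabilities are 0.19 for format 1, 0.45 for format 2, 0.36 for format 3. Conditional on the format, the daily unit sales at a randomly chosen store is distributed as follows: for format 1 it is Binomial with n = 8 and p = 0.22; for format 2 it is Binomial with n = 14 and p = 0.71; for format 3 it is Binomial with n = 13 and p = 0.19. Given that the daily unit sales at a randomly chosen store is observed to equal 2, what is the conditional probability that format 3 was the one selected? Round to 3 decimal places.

Likelihoods P(X=2 | ·): 1: 0.30519; 2: 1.62306e-05; 3: 0.277292.
Posterior ∝ prior × likelihood. Numerator for 3: 0.36·0.277292 = 0.099825.
Normalizing constant: 0.19·0.30519 + 0.45·1.62306e-05 + 0.36·0.277292 = 0.157819.
P(3 | observation) = 0.099825 / 0.157819 = 0.632531.

0.633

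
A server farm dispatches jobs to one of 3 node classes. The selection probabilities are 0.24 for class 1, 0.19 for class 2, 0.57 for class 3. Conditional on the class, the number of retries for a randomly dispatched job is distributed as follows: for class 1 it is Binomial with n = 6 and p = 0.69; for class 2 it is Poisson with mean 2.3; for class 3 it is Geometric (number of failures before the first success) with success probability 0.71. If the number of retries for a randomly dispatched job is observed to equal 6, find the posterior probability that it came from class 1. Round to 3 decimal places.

Likelihoods P(X=6 | ·): 1: 0.107918; 2: 0.0206138; 3: 0.000422325.
Posterior ∝ prior × likelihood. Numerator for 1: 0.24·0.107918 = 0.0259004.
Normalizing constant: 0.24·0.107918 + 0.19·0.0206138 + 0.57·0.000422325 = 0.0300577.
P(1 | observation) = 0.0259004 / 0.0300577 = 0.861688.

0.862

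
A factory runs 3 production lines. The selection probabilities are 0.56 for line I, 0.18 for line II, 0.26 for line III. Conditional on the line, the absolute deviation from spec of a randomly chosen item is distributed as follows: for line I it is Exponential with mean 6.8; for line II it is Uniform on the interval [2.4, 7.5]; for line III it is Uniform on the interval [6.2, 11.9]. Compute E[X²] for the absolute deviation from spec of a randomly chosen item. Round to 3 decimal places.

For each component E[X²] = Var + (mean)², giving I: 92.48; II: 26.67; III: 84.61.
Overall E[X²] = 0.56·92.48 + 0.18·26.67 + 0.26·84.61 = 78.588.

78.588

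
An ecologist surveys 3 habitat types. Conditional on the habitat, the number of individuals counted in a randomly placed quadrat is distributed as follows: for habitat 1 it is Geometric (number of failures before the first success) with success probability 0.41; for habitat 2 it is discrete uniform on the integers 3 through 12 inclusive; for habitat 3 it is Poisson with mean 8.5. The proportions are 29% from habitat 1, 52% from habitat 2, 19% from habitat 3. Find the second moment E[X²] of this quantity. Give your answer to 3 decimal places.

For each component E[X²] = Var + (mean)², giving 1: 5.58061; 2: 64.5; 3: 80.75.
Overall E[X²] = 0.29·5.58061 + 0.52·64.5 + 0.19·80.75 = 50.5009.

50.501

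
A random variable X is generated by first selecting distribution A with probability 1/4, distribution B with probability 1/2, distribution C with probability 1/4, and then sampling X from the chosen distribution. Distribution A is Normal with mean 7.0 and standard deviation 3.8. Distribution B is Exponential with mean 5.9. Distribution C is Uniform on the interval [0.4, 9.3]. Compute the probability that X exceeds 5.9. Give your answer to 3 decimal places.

Conditional on each component, P(X > 5.9): A: 0.613891; B: 0.367879; C: 0.382022.
By total probability, P(X > 5.9) = 0.25·0.613891 + 0.5·0.367879 + 0.25·0.382022 = 0.432918.

0.433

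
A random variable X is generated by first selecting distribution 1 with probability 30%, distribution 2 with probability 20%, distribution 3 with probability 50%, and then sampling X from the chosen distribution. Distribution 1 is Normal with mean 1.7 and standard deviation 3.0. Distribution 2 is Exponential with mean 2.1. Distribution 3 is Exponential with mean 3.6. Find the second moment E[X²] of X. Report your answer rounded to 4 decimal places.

18.2910

For each component E[X²] = Var + (mean)², giving 1: 11.89; 2: 8.82; 3: 25.92.
Overall E[X²] = 0.3·11.89 + 0.2·8.82 + 0.5·25.92 = 18.291.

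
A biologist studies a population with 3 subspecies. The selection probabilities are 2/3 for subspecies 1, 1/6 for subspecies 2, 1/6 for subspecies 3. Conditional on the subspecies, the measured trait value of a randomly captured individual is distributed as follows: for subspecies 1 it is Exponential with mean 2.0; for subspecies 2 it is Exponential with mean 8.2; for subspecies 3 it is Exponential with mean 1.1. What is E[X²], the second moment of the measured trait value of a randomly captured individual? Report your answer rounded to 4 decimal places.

For each component E[X²] = Var + (mean)², giving 1: 8; 2: 134.48; 3: 2.42.
Overall E[X²] = 0.666667·8 + 0.166667·134.48 + 0.166667·2.42 = 28.15.

28.1500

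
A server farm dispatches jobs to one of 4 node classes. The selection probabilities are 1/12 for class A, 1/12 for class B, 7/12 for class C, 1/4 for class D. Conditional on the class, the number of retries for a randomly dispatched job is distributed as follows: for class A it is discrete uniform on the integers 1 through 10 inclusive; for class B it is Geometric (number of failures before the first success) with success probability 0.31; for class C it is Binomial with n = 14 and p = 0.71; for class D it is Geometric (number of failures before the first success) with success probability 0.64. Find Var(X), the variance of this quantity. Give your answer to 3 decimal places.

20.502

Per component, A: μ=5.5, E[X²]=38.5; B: μ=2.22581, E[X²]=12.1342; C: μ=9.94, E[X²]=101.686; D: μ=0.5625, E[X²]=1.19531.
E[X] = 0.0833333·5.5 + 0.0833333·2.22581 + 0.583333·9.94 + 0.25·0.5625 = 6.58278.
E[X²] = 0.0833333·38.5 + 0.0833333·12.1342 + 0.583333·101.686 + 0.25·1.19531 = 63.8353.
Var(X) = E[X²] − (E[X])² = 63.8353 − 43.3329 = 20.5024.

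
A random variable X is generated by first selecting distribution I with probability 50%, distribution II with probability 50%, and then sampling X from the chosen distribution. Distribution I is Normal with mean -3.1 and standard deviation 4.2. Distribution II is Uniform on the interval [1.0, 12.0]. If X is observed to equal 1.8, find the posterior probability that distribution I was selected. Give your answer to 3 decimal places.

0.346

Likelihoods f(1.8 | ·): I: 0.0480949; II: 0.0909091.
Posterior ∝ prior × likelihood. Numerator for I: 0.5·0.0480949 = 0.0240475.
Normalizing constant: 0.5·0.0480949 + 0.5·0.0909091 = 0.069502.
P(I | observation) = 0.0240475 / 0.069502 = 0.345997.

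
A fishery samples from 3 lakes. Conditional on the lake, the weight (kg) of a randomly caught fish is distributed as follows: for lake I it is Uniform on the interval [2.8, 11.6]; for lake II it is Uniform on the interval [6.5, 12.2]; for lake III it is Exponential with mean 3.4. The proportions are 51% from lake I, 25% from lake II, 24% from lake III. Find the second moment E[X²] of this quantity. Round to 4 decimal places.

For each component E[X²] = Var + (mean)², giving I: 58.2933; II: 90.13; III: 23.12.
Overall E[X²] = 0.51·58.2933 + 0.25·90.13 + 0.24·23.12 = 57.8109.

57.8109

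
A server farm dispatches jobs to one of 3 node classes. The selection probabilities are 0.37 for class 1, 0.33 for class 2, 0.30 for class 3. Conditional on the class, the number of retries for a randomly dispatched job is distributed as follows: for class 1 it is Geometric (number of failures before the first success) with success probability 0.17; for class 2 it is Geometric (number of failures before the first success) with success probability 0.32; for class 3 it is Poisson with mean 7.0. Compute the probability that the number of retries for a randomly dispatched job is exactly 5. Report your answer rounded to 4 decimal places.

Conditional on each class, P(X = 5): 1: 0.0669637; 2: 0.0465259; 3: 0.127717.
By total probability, P(X = 5) = 0.37·0.0669637 + 0.33·0.0465259 + 0.3·0.127717 = 0.0784451.

0.0784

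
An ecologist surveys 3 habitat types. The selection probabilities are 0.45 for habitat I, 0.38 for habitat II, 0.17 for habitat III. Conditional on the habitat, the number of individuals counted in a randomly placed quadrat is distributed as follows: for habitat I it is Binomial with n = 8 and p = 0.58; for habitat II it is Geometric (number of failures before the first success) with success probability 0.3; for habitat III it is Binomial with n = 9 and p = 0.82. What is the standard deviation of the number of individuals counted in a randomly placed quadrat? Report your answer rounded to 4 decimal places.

2.6810

Per component, I: μ=4.64, E[X²]=23.4784; II: μ=2.33333, E[X²]=13.2222; III: μ=7.38, E[X²]=55.7928.
E[X] = 0.45·4.64 + 0.38·2.33333 + 0.17·7.38 = 4.22927.
E[X²] = 0.45·23.4784 + 0.38·13.2222 + 0.17·55.7928 = 25.0745.
Var(X) = E[X²] − (E[X])² = 25.0745 − 17.8867 = 7.1878.
SD(X) = √7.1878 = 2.68101.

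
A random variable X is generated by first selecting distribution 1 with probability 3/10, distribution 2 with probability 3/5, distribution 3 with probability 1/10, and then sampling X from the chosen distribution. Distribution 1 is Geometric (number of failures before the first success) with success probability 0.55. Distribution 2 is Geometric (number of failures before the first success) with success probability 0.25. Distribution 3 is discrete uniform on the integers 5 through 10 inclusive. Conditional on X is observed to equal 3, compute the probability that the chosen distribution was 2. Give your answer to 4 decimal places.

0.8080

Likelihoods P(X=3 | ·): 1: 0.0501187; 2: 0.105469; 3: 0.
Posterior ∝ prior × likelihood. Numerator for 2: 0.6·0.105469 = 0.0632812.
Normalizing constant: 0.3·0.0501187 + 0.6·0.105469 + 0.1·0 = 0.0783169.
P(2 | observation) = 0.0632812 / 0.0783169 = 0.808016.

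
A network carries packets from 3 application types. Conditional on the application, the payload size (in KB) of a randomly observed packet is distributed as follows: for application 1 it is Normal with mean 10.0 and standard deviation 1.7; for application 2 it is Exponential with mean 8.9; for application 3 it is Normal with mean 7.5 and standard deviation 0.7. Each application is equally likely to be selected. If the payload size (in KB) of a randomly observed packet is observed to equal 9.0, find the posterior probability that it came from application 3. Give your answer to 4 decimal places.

0.1941

Likelihoods f(9.0 | ·): 1: 0.197389; 2: 0.0408729; 3: 0.057373.
Posterior ∝ prior × likelihood. Numerator for 3: 0.333333·0.057373 = 0.0191243.
Normalizing constant: 0.333333·0.197389 + 0.333333·0.0408729 + 0.333333·0.057373 = 0.0985451.
P(3 | observation) = 0.0191243 / 0.0985451 = 0.194067.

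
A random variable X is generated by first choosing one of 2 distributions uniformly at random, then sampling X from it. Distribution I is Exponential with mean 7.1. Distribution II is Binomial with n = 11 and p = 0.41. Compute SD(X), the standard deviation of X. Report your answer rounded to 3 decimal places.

5.312

Per component, I: μ=7.1, E[X²]=100.82; II: μ=4.51, E[X²]=23.001.
E[X] = 0.5·7.1 + 0.5·4.51 = 5.805.
E[X²] = 0.5·100.82 + 0.5·23.001 = 61.9105.
Var(X) = E[X²] − (E[X])² = 61.9105 − 33.698 = 28.2125.
SD(X) = √28.2125 = 5.31154.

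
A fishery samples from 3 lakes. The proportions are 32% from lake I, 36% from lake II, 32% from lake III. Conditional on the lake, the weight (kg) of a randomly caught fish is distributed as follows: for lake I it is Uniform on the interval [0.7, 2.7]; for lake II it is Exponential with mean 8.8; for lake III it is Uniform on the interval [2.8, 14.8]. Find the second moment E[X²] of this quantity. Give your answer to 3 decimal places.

For each component E[X²] = Var + (mean)², giving I: 3.22333; II: 154.88; III: 89.44.
Overall E[X²] = 0.32·3.22333 + 0.36·154.88 + 0.32·89.44 = 85.4091.

85.409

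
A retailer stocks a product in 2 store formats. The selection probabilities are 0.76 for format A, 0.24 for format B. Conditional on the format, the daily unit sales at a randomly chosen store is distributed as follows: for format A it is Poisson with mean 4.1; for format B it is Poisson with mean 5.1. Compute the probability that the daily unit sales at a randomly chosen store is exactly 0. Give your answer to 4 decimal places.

0.0141

Conditional on each format, P(X = 0): A: 0.0165727; B: 0.00609675.
By total probability, P(X = 0) = 0.76·0.0165727 + 0.24·0.00609675 = 0.0140585.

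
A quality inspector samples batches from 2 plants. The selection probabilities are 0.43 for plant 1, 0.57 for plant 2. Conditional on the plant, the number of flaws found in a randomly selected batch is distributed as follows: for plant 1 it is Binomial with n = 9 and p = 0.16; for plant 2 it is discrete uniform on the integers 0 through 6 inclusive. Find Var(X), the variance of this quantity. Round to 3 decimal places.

Per component, 1: μ=1.44, E[X²]=3.2832; 2: μ=3, E[X²]=13.
E[X] = 0.43·1.44 + 0.57·3 = 2.3292.
E[X²] = 0.43·3.2832 + 0.57·13 = 8.82178.
Var(X) = E[X²] − (E[X])² = 8.82178 − 5.42517 = 3.3966.

3.397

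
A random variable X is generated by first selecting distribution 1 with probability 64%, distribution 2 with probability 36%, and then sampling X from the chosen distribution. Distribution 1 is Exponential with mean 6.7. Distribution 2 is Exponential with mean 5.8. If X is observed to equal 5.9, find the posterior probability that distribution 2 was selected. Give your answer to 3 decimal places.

Likelihoods f(5.9 | ·): 1: 0.0618709; 2: 0.0623433.
Posterior ∝ prior × likelihood. Numerator for 2: 0.36·0.0623433 = 0.0224436.
Normalizing constant: 0.64·0.0618709 + 0.36·0.0623433 = 0.062041.
P(2 | observation) = 0.0224436 / 0.062041 = 0.361754.

0.362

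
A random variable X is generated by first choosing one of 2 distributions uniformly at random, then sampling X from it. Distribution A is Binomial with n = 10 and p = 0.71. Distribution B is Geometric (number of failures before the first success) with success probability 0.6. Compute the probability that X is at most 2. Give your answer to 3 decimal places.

Conditional on each component, P(X ≤ 2): A: 0.00124199; B: 0.936.
By total probability, P(X ≤ 2) = 0.5·0.00124199 + 0.5·0.936 = 0.468621.

0.469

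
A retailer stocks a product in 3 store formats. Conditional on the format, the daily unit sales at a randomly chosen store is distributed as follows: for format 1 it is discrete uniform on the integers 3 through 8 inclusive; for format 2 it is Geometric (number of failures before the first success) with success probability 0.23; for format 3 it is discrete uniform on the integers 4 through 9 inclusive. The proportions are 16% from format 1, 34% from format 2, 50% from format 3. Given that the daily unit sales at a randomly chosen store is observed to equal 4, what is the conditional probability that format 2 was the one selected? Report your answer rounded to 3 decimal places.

Likelihoods P(X=4 | ·): 1: 0.166667; 2: 0.080852; 3: 0.166667.
Posterior ∝ prior × likelihood. Numerator for 2: 0.34·0.080852 = 0.0274897.
Normalizing constant: 0.16·0.166667 + 0.34·0.080852 + 0.5·0.166667 = 0.13749.
P(2 | observation) = 0.0274897 / 0.13749 = 0.19994.

0.200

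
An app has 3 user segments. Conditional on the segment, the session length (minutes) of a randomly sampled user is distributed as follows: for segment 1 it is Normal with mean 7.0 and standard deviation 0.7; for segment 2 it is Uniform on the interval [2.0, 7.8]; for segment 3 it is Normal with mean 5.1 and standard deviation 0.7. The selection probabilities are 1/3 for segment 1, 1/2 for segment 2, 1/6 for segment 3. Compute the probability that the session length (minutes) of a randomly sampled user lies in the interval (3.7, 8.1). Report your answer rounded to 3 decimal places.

Conditional on each segment, P(3.7 < X < 8.1): 1: 0.941957; 2: 0.706897; 3: 0.977241.
By total probability, P(3.7 < X < 8.1) = 0.333333·0.941957 + 0.5·0.706897 + 0.166667·0.977241 = 0.830307.

0.830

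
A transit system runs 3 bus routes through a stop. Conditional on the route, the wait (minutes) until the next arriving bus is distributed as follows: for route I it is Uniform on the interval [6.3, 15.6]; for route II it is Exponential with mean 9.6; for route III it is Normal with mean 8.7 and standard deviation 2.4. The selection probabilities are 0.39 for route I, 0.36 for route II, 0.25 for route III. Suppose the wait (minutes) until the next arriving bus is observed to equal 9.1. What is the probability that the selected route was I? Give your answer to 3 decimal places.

0.430

Likelihoods f(9.1 | ·): I: 0.107527; II: 0.0403695; III: 0.163933.
Posterior ∝ prior × likelihood. Numerator for I: 0.39·0.107527 = 0.0419355.
Normalizing constant: 0.39·0.107527 + 0.36·0.0403695 + 0.25·0.163933 = 0.0974518.
P(I | observation) = 0.0419355 / 0.0974518 = 0.43032.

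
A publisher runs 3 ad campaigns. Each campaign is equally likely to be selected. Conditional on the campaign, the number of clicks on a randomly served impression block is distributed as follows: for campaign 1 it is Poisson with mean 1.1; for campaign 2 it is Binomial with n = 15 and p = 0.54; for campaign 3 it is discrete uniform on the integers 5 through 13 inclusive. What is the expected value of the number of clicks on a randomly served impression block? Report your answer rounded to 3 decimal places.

6.067

Component means — 1: 1.1; 2: 8.1; 3: 9.
E[X] = 0.333333·1.1 + 0.333333·8.1 + 0.333333·9 = 6.06667.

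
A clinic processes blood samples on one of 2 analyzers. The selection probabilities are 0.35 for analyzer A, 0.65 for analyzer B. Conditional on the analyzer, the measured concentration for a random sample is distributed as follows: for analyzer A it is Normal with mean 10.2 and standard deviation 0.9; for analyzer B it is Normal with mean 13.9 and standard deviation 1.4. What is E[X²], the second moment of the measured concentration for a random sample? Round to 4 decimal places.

163.5580

For each component E[X²] = Var + (mean)², giving A: 104.85; B: 195.17.
Overall E[X²] = 0.35·104.85 + 0.65·195.17 = 163.558.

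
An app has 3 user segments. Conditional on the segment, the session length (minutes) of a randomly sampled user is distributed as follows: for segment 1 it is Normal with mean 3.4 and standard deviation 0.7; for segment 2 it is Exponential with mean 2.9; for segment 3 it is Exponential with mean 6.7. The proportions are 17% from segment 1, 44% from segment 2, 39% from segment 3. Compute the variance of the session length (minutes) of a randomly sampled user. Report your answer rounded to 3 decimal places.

24.509

Per component, 1: μ=3.4, E[X²]=12.05; 2: μ=2.9, E[X²]=16.82; 3: μ=6.7, E[X²]=89.78.
E[X] = 0.17·3.4 + 0.44·2.9 + 0.39·6.7 = 4.467.
E[X²] = 0.17·12.05 + 0.44·16.82 + 0.39·89.78 = 44.4635.
Var(X) = E[X²] − (E[X])² = 44.4635 − 19.9541 = 24.5094.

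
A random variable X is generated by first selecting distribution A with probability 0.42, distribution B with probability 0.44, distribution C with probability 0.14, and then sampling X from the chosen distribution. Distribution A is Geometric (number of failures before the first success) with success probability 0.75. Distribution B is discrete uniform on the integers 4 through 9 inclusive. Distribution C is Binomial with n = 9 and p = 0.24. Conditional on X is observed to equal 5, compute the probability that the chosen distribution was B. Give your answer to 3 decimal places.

0.936

Likelihoods P(X=5 | ·): A: 0.000732422; B: 0.166667; C: 0.033472.
Posterior ∝ prior × likelihood. Numerator for B: 0.44·0.166667 = 0.0733333.
Normalizing constant: 0.42·0.000732422 + 0.44·0.166667 + 0.14·0.033472 = 0.078327.
P(B | observation) = 0.0733333 / 0.078327 = 0.936246.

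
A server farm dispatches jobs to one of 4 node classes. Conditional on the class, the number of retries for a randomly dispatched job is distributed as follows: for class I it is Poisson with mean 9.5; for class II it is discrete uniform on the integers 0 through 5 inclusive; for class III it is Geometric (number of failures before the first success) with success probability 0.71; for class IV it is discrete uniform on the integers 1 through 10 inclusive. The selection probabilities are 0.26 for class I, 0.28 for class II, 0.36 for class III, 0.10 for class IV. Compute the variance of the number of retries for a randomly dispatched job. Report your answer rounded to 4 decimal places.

17.6648

Per component, I: μ=9.5, E[X²]=99.75; II: μ=2.5, E[X²]=9.16667; III: μ=0.408451, E[X²]=0.742115; IV: μ=5.5, E[X²]=38.5.
E[X] = 0.26·9.5 + 0.28·2.5 + 0.36·0.408451 + 0.1·5.5 = 3.86704.
E[X²] = 0.26·99.75 + 0.28·9.16667 + 0.36·0.742115 + 0.1·38.5 = 32.6188.
Var(X) = E[X²] − (E[X])² = 32.6188 − 14.954 = 17.6648.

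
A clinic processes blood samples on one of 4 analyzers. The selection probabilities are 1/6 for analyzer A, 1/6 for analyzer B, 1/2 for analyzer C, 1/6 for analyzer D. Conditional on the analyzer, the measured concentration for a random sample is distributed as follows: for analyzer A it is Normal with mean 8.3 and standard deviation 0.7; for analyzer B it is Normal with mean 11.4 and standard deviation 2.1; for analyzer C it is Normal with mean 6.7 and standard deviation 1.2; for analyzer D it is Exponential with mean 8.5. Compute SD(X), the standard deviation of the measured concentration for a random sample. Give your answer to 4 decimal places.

4.0502

Per component, A: μ=8.3, E[X²]=69.38; B: μ=11.4, E[X²]=134.37; C: μ=6.7, E[X²]=46.33; D: μ=8.5, E[X²]=144.5.
E[X] = 0.166667·8.3 + 0.166667·11.4 + 0.5·6.7 + 0.166667·8.5 = 8.05.
E[X²] = 0.166667·69.38 + 0.166667·134.37 + 0.5·46.33 + 0.166667·144.5 = 81.2067.
Var(X) = E[X²] − (E[X])² = 81.2067 − 64.8025 = 16.4042.
SD(X) = √16.4042 = 4.05021.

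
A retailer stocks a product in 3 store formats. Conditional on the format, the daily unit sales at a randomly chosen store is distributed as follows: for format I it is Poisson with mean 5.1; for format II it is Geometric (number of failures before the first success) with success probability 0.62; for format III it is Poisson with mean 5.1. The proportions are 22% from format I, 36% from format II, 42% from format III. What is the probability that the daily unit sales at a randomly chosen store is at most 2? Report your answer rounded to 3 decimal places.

0.415

Conditional on each format, P(X ≤ 2): I: 0.116478; II: 0.945128; III: 0.116478.
By total probability, P(X ≤ 2) = 0.22·0.116478 + 0.36·0.945128 + 0.42·0.116478 = 0.414792.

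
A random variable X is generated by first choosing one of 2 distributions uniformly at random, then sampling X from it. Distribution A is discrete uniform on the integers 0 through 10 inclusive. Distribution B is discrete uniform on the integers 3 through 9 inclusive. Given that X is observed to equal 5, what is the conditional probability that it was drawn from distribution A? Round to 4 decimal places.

0.3889

Likelihoods P(X=5 | ·): A: 0.0909091; B: 0.142857.
Posterior ∝ prior × likelihood. Numerator for A: 0.5·0.0909091 = 0.0454545.
Normalizing constant: 0.5·0.0909091 + 0.5·0.142857 = 0.116883.
P(A | observation) = 0.0454545 / 0.116883 = 0.388889.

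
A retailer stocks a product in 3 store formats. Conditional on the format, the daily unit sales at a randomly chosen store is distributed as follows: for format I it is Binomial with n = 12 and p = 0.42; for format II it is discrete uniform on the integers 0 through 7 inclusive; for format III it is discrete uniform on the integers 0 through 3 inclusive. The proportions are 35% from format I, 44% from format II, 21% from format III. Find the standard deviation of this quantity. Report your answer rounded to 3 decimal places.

Per component, I: μ=5.04, E[X²]=28.3248; II: μ=3.5, E[X²]=17.5; III: μ=1.5, E[X²]=3.5.
E[X] = 0.35·5.04 + 0.44·3.5 + 0.21·1.5 = 3.619.
E[X²] = 0.35·28.3248 + 0.44·17.5 + 0.21·3.5 = 18.3487.
Var(X) = E[X²] − (E[X])² = 18.3487 − 13.0972 = 5.25152.
SD(X) = √5.25152 = 2.29162.

2.292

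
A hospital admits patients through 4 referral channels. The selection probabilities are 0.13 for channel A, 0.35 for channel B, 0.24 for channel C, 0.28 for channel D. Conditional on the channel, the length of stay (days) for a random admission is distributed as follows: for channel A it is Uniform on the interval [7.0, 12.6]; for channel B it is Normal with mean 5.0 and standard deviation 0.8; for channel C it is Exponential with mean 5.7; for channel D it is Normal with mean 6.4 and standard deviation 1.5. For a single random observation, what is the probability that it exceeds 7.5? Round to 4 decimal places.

0.2480

Conditional on each channel, P(X > 7.5): A: 0.910714; B: 0.000889025; C: 0.268262; D: 0.231678.
By total probability, P(X > 7.5) = 0.13·0.910714 + 0.35·0.000889025 + 0.24·0.268262 + 0.28·0.231678 = 0.247957.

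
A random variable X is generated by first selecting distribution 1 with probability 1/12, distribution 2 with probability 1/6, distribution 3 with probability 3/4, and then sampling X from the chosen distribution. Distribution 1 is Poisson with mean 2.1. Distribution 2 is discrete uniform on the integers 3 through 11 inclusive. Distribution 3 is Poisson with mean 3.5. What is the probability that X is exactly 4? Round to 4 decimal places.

Conditional on each component, P(X = 4): 1: 0.099231; 2: 0.111111; 3: 0.188812.
By total probability, P(X = 4) = 0.0833333·0.099231 + 0.166667·0.111111 + 0.75·0.188812 = 0.168397.

0.1684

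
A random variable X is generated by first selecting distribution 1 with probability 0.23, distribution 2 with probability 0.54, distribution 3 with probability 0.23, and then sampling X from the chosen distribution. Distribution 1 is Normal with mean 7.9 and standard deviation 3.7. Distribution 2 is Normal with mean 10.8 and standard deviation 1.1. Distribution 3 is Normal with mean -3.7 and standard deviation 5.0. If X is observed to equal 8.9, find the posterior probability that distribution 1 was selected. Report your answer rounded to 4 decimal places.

Likelihoods f(8.9 | ·): 1: 0.103955; 2: 0.0815952; 3: 0.00333402.
Posterior ∝ prior × likelihood. Numerator for 1: 0.23·0.103955 = 0.0239097.
Normalizing constant: 0.23·0.103955 + 0.54·0.0815952 + 0.23·0.00333402 = 0.068738.
P(1 | observation) = 0.0239097 / 0.068738 = 0.347839.

0.3478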